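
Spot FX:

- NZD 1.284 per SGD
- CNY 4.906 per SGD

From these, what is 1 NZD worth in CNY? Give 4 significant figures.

NZD/CNY = 3.821

1 NZD ÷ 1.284 = 0.778816 SGD
0.778816 SGD × 4.906 = 3.82087 CNY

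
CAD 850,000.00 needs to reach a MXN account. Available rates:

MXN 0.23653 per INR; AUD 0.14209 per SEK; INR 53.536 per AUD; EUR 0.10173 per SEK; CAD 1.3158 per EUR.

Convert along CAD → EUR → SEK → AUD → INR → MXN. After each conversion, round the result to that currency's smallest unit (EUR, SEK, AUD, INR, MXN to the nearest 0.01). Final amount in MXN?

MXN 11,425,511.78

CAD 850,000.00 ÷ 1.3158 = EUR 645,994.83
EUR 645,994.83 ÷ 0.10173 = SEK 6,350,091.71
SEK 6,350,091.71 × 0.14209 = AUD 902,284.53
AUD 902,284.53 × 53.536 = INR 48,304,704.60
INR 48,304,704.60 × 0.23653 = MXN 11,425,511.78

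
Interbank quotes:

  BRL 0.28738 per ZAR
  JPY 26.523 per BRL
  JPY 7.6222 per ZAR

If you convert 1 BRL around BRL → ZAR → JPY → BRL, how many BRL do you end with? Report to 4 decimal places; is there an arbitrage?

Around BRL → ZAR → JPY → BRL: 1 ÷ 0.28738 × 7.6222 ÷ 26.523 = 1.000003
Product ≈ 1 (deviation 0.000%, within rounding noise).

1.0000 (no arbitrage)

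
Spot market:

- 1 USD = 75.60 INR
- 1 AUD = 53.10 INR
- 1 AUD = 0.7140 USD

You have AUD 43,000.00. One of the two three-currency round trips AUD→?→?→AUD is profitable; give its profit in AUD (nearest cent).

Profit: AUD 711.32

Profitable loop is AUD → USD → INR → AUD:
AUD 43,000.00 × 0.7140 = USD 30,702.00
USD 30,702.00 × 75.60 = INR 2,321,071.20
INR 2,321,071.20 ÷ 53.10 = AUD 43,711.32
Profit = AUD 43,711.32 − AUD 43,000.00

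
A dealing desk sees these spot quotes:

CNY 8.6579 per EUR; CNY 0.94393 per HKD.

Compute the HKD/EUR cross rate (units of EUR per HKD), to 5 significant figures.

1 HKD × 0.94393 = 0.94393 CNY
0.94393 CNY ÷ 8.6579 = 0.109025 EUR

HKD/EUR = 0.10903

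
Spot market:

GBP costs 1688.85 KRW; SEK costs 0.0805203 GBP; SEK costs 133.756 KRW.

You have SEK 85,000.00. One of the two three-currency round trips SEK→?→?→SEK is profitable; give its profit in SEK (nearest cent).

Profit: SEK 1,417.58

Profitable loop is SEK → GBP → KRW → SEK:
SEK 85,000.00 × 0.0805203 = GBP 6,844.23
GBP 6,844.23 × 1688.85 = KRW 11,558,870
KRW 11,558,870 ÷ 133.756 = SEK 86,417.58
Profit = SEK 86,417.58 − SEK 85,000.00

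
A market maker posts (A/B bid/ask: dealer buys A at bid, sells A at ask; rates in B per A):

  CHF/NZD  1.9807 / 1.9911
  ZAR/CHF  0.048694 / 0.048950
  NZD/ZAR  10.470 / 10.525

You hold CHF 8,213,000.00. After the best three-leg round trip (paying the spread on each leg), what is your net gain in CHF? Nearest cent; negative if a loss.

Best loop CHF → NZD → ZAR → CHF:
CHF 8,213,000.00 × 1.9807 (sell CHF at bid) = NZD 16,267,489.10
NZD 16,267,489.10 × 10.470 (sell NZD at bid) = ZAR 170,320,610.88
ZAR 170,320,610.88 × 0.048694 (sell ZAR at bid) = CHF 8,293,591.83

Net profit: CHF 80,591.83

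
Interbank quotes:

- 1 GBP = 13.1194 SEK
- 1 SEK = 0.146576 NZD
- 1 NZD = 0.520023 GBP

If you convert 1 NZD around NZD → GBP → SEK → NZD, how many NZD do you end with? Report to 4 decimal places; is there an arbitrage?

Around NZD → GBP → SEK → NZD: 1 × 0.520023 × 13.1194 × 0.146576 = 0.999999
Product ≈ 1 (deviation 0.000%, within rounding noise).

1.0000 (no arbitrage)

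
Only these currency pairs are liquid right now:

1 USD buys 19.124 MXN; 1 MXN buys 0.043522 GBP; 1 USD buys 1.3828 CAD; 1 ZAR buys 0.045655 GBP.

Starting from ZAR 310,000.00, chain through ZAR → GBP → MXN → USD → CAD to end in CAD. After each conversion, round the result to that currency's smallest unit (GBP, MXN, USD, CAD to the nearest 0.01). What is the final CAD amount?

ZAR 310,000.00 × 0.045655 = GBP 14,153.05
GBP 14,153.05 ÷ 0.043522 = MXN 325,193.01
MXN 325,193.01 ÷ 19.124 = USD 17,004.45
USD 17,004.45 × 1.3828 = CAD 23,513.75

CAD 23,513.75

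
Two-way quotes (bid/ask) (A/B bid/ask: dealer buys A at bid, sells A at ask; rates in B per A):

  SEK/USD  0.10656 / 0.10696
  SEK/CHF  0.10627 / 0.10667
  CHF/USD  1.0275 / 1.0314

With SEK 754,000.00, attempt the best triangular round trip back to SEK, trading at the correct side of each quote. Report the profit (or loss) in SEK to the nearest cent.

Best loop SEK → CHF → USD → SEK:
SEK 754,000.00 × 0.10627 (sell SEK at bid) = CHF 80,127.58
CHF 80,127.58 × 1.0275 (sell CHF at bid) = USD 82,331.09
USD 82,331.09 ÷ 0.10696 (buy SEK at ask) = SEK 769,737.18

Net profit: SEK 15,737.18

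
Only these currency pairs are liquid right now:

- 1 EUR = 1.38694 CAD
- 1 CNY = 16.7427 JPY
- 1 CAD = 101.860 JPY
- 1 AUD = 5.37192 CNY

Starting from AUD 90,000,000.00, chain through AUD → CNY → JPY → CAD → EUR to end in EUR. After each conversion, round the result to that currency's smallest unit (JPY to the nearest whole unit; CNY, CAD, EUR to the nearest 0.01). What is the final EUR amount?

AUD 90,000,000.00 × 5.37192 = CNY 483,472,800.00
CNY 483,472,800.00 × 16.7427 = JPY 8,094,640,049
JPY 8,094,640,049 ÷ 101.860 = CAD 79,468,290.29
CAD 79,468,290.29 ÷ 1.38694 = EUR 57,297,568.96

EUR 57,297,568.96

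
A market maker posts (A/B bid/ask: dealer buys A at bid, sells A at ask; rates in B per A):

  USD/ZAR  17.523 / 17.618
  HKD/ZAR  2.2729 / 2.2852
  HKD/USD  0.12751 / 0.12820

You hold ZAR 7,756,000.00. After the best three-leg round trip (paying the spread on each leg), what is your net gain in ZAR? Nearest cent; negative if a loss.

Best loop ZAR → USD → HKD → ZAR:
ZAR 7,756,000.00 ÷ 17.618 (buy USD at ask) = USD 440,231.58
USD 440,231.58 ÷ 0.12820 (buy HKD at ask) = HKD 3,433,943.69
HKD 3,433,943.69 × 2.2729 (sell HKD at bid) = ZAR 7,805,010.62

Net profit: ZAR 49,010.62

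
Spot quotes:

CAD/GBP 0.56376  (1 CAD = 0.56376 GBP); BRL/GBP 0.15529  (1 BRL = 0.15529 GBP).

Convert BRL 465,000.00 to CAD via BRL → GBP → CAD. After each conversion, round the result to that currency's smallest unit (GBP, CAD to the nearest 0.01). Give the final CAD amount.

CAD 128,086.15

BRL 465,000.00 × 0.15529 = GBP 72,209.85
GBP 72,209.85 ÷ 0.56376 = CAD 128,086.15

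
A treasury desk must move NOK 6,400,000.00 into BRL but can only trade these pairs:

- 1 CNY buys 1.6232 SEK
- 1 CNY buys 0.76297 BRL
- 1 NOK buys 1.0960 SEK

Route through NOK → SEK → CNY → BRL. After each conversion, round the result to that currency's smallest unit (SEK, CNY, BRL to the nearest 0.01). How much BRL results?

BRL 3,297,053.21

NOK 6,400,000.00 × 1.0960 = SEK 7,014,400.00
SEK 7,014,400.00 ÷ 1.6232 = CNY 4,321,340.56
CNY 4,321,340.56 × 0.76297 = BRL 3,297,053.21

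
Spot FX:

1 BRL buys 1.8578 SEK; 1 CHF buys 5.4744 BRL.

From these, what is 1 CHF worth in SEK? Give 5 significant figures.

CHF/SEK = 10.170

1 CHF × 5.4744 = 5.4744 BRL
5.4744 BRL × 1.8578 = 10.1703 SEK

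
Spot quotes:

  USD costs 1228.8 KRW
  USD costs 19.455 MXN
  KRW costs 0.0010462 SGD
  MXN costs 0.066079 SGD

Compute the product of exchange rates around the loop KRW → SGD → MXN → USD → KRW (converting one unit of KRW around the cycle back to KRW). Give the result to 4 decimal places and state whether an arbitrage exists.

1.0000 (no arbitrage)

Around KRW → SGD → MXN → USD → KRW: 1 × 0.0010462 ÷ 0.066079 ÷ 19.455 × 1228.8 = 1.000003
Product ≈ 1 (deviation 0.000%, within rounding noise).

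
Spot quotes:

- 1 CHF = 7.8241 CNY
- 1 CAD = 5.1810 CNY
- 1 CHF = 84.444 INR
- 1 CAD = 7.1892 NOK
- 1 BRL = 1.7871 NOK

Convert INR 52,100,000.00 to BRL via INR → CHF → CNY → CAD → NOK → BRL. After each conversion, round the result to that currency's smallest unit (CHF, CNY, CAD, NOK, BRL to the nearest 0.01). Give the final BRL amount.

INR 52,100,000.00 ÷ 84.444 = CHF 616,976.93
CHF 616,976.93 × 7.8241 = CNY 4,827,289.20
CNY 4,827,289.20 ÷ 5.1810 = CAD 931,729.24
CAD 931,729.24 × 7.1892 = NOK 6,698,387.85
NOK 6,698,387.85 ÷ 1.7871 = BRL 3,748,188.60

BRL 3,748,188.60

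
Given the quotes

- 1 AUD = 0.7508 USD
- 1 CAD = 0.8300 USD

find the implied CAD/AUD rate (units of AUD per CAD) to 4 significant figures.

1 CAD × 0.8300 = 0.83 USD
0.83 USD ÷ 0.7508 = 1.10549 AUD

CAD/AUD = 1.105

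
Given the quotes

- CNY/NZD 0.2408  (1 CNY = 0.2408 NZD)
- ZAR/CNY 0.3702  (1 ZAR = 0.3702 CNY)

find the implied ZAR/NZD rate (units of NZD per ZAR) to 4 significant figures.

1 ZAR × 0.3702 = 0.3702 CNY
0.3702 CNY × 0.2408 = 0.0891442 NZD

ZAR/NZD = 0.08914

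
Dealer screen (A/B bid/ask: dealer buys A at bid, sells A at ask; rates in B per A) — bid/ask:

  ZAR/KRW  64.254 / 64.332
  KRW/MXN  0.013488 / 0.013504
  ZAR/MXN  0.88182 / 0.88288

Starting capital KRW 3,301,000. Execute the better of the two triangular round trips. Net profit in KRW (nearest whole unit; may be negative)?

Best loop KRW → ZAR → MXN → KRW:
KRW 3,301,000 ÷ 64.332 (buy ZAR at ask) = ZAR 51,311.94
ZAR 51,311.94 × 0.88182 (sell ZAR at bid) = MXN 45,247.90
MXN 45,247.90 ÷ 0.013504 (buy KRW at ask) = KRW 3,350,703

Net profit: KRW 49,703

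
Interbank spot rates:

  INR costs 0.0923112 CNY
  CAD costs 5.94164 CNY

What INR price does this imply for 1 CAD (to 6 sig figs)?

1 CAD × 5.94164 = 5.94164 CNY
5.94164 CNY ÷ 0.0923112 = 64.3653 INR

CAD/INR = 64.3653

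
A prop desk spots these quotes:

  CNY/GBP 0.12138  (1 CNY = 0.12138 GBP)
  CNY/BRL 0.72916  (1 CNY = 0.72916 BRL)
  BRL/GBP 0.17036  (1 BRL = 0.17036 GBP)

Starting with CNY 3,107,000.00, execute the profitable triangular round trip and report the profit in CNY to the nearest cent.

Profitable loop is CNY → BRL → GBP → CNY:
CNY 3,107,000.00 × 0.72916 = BRL 2,265,500.12
BRL 2,265,500.12 × 0.17036 = GBP 385,950.60
GBP 385,950.60 ÷ 0.12138 = CNY 3,179,688.58
Profit = CNY 3,179,688.58 − CNY 3,107,000.00

Profit: CNY 72,688.58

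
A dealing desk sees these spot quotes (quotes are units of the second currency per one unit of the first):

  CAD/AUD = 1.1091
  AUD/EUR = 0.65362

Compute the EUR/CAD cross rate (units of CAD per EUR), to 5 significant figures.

EUR/CAD = 1.3794

1 EUR ÷ 0.65362 = 1.52994 AUD
1.52994 AUD ÷ 1.1091 = 1.37944 CAD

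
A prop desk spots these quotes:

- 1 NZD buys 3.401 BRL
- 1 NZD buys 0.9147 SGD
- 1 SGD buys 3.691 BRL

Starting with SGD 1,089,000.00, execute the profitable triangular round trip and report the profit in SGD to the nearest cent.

Profitable loop is SGD → NZD → BRL → SGD:
SGD 1,089,000.00 ÷ 0.9147 = NZD 1,190,554.28
NZD 1,190,554.28 × 3.401 = BRL 4,049,075.11
BRL 4,049,075.11 ÷ 3.691 = SGD 1,097,013.03
Profit = SGD 1,097,013.03 − SGD 1,089,000.00

Profit: SGD 8,013.03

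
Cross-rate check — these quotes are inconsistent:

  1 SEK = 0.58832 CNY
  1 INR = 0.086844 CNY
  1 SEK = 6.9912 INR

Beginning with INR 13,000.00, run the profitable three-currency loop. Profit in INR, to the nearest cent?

Profit: INR 415.95

Profitable loop is INR → CNY → SEK → INR:
INR 13,000.00 × 0.086844 = CNY 1,128.97
CNY 1,128.97 ÷ 0.58832 = SEK 1,918.98
SEK 1,918.98 × 6.9912 = INR 13,415.95
Profit = INR 13,415.95 − INR 13,000.00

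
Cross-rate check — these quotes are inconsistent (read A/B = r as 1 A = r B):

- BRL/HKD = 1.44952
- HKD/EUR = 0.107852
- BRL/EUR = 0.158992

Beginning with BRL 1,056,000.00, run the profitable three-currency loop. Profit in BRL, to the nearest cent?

Profit: BRL 17,956.71

Profitable loop is BRL → EUR → HKD → BRL:
BRL 1,056,000.00 × 0.158992 = EUR 167,895.55
EUR 167,895.55 ÷ 0.107852 = HKD 1,556,721.73
HKD 1,556,721.73 ÷ 1.44952 = BRL 1,073,956.71
Profit = BRL 1,073,956.71 − BRL 1,056,000.00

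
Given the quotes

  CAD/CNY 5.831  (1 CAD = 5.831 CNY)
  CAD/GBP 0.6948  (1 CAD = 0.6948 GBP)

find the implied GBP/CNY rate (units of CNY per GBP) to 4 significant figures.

1 GBP ÷ 0.6948 = 1.43926 CAD
1.43926 CAD × 5.831 = 8.39234 CNY

GBP/CNY = 8.392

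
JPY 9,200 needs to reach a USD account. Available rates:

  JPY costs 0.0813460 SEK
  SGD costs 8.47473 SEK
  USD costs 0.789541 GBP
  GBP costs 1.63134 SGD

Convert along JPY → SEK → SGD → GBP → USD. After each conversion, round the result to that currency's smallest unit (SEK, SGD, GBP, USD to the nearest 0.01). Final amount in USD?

JPY 9,200 × 0.0813460 = SEK 748.38
SEK 748.38 ÷ 8.47473 = SGD 88.31
SGD 88.31 ÷ 1.63134 = GBP 54.13
GBP 54.13 ÷ 0.789541 = USD 68.56

USD 68.56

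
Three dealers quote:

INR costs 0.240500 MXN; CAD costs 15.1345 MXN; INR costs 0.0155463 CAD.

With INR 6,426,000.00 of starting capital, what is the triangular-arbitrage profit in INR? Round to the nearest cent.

Profitable loop is INR → MXN → CAD → INR:
INR 6,426,000.00 × 0.240500 = MXN 1,545,453.00
MXN 1,545,453.00 ÷ 15.1345 = CAD 102,114.57
CAD 102,114.57 ÷ 0.0155463 = INR 6,568,416.45
Profit = INR 6,568,416.45 − INR 6,426,000.00

Profit: INR 142,416.45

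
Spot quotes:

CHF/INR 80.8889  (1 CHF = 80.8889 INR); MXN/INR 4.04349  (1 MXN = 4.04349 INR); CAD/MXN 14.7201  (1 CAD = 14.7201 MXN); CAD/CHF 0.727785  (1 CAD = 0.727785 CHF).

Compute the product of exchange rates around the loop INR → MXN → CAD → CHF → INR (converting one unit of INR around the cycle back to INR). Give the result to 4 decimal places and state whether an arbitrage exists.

Around INR → MXN → CAD → CHF → INR: 1 ÷ 4.04349 ÷ 14.7201 × 0.727785 × 80.8889 = 0.989065
Product < 1; profitable direction is INR → CHF → CAD → MXN → INR.

0.9891 (arbitrage exists)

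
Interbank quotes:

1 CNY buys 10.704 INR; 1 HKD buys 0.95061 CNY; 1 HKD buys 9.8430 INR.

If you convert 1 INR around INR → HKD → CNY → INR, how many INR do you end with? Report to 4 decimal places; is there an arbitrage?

1.0338 (arbitrage exists)

Around INR → HKD → CNY → INR: 1 ÷ 9.8430 × 0.95061 × 10.704 = 1.033763
Product > 1; profitable direction is INR → HKD → CNY → INR.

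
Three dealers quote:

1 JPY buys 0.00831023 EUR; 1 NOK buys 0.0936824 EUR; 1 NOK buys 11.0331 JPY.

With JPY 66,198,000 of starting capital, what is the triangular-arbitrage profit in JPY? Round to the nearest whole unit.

Profitable loop is JPY → NOK → EUR → JPY:
JPY 66,198,000 ÷ 11.0331 = NOK 5,999,945.62
NOK 5,999,945.62 × 0.0936824 = EUR 562,089.31
EUR 562,089.31 ÷ 0.00831023 = JPY 67,638,237
Profit = JPY 67,638,237 − JPY 66,198,000

Profit: JPY 1,440,237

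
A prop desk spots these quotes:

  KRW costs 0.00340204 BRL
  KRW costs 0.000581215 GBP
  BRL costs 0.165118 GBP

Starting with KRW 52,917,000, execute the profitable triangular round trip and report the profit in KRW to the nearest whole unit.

Profit: KRW 1,834,774

Profitable loop is KRW → GBP → BRL → KRW:
KRW 52,917,000 × 0.000581215 = GBP 30,756.15
GBP 30,756.15 ÷ 0.165118 = BRL 186,267.72
BRL 186,267.72 ÷ 0.00340204 = KRW 54,751,774
Profit = KRW 54,751,774 − KRW 52,917,000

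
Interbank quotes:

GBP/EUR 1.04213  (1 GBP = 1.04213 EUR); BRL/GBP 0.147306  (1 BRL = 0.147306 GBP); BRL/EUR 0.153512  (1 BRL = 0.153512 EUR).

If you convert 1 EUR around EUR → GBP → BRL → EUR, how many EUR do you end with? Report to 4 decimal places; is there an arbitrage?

Around EUR → GBP → BRL → EUR: 1 ÷ 1.04213 ÷ 0.147306 × 0.153512 = 1.000000
Product ≈ 1 (deviation 0.000%, within rounding noise).

1.0000 (no arbitrage)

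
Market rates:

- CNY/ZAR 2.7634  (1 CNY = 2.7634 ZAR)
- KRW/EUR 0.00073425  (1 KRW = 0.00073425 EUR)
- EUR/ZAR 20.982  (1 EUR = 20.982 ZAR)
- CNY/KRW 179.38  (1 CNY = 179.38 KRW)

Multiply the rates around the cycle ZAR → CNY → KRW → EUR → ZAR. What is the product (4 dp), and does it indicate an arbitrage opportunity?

Around ZAR → CNY → KRW → EUR → ZAR: 1 ÷ 2.7634 × 179.38 × 0.00073425 × 20.982 = 1.000049
Product ≈ 1 (deviation 0.005%, within rounding noise).

1.0000 (no arbitrage)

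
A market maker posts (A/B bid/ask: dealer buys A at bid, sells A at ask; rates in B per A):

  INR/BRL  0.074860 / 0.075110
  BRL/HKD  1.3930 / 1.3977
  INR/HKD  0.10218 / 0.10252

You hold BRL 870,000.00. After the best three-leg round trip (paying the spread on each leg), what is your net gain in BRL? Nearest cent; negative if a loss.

Best loop BRL → HKD → INR → BRL:
BRL 870,000.00 × 1.3930 (sell BRL at bid) = HKD 1,211,910.00
HKD 1,211,910.00 ÷ 0.10252 (buy INR at ask) = INR 11,821,205.62
INR 11,821,205.62 × 0.074860 (sell INR at bid) = BRL 884,935.45

Net profit: BRL 14,935.45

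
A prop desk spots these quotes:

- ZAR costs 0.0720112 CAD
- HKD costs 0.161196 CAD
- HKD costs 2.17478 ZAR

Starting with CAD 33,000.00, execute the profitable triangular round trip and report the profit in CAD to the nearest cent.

Profit: CAD 966.66

Profitable loop is CAD → ZAR → HKD → CAD:
CAD 33,000.00 ÷ 0.0720112 = ZAR 458,262.05
ZAR 458,262.05 ÷ 2.17478 = HKD 210,716.51
HKD 210,716.51 × 0.161196 = CAD 33,966.66
Profit = CAD 33,966.66 − CAD 33,000.00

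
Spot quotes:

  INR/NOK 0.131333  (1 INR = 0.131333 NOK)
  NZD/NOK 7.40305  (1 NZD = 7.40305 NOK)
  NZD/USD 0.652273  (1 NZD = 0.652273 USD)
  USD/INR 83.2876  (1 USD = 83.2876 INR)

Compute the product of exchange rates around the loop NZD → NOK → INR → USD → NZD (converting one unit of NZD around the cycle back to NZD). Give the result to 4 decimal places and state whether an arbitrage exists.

1.0376 (arbitrage exists)

Around NZD → NOK → INR → USD → NZD: 1 × 7.40305 ÷ 0.131333 ÷ 83.2876 ÷ 0.652273 = 1.037593
Product > 1; profitable direction is NZD → NOK → INR → USD → NZD.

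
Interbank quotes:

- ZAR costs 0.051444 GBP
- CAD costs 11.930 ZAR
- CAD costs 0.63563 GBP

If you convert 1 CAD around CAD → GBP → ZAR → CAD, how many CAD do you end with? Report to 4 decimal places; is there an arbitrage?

1.0357 (arbitrage exists)

Around CAD → GBP → ZAR → CAD: 1 × 0.63563 ÷ 0.051444 ÷ 11.930 = 1.035689
Product > 1; profitable direction is CAD → GBP → ZAR → CAD.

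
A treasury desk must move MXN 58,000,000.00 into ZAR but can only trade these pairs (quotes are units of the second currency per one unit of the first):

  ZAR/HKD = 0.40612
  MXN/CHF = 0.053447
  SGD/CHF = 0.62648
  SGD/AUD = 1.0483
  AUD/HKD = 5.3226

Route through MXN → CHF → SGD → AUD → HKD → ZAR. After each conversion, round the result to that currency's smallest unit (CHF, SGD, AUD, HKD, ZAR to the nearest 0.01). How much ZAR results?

ZAR 67,982,816.63

MXN 58,000,000.00 × 0.053447 = CHF 3,099,926.00
CHF 3,099,926.00 ÷ 0.62648 = SGD 4,948,164.35
SGD 4,948,164.35 × 1.0483 = AUD 5,187,160.69
AUD 5,187,160.69 × 5.3226 = HKD 27,609,181.49
HKD 27,609,181.49 ÷ 0.40612 = ZAR 67,982,816.63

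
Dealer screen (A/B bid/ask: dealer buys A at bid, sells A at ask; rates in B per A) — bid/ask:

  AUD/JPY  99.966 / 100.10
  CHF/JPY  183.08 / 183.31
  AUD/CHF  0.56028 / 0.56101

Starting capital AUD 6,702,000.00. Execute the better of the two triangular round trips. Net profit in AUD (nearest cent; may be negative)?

Net profit: AUD 165,779.92

Best loop AUD → CHF → JPY → AUD:
AUD 6,702,000.00 × 0.56028 (sell AUD at bid) = CHF 3,754,996.56
CHF 3,754,996.56 × 183.08 (sell CHF at bid) = JPY 687,464,770
JPY 687,464,770 ÷ 100.10 (buy AUD at ask) = AUD 6,867,779.92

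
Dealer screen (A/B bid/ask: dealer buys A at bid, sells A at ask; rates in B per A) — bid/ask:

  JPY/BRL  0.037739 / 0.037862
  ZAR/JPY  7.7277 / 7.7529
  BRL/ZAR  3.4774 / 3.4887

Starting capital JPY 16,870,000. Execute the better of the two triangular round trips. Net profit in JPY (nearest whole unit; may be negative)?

Best loop JPY → BRL → ZAR → JPY:
JPY 16,870,000 × 0.037739 (sell JPY at bid) = BRL 636,656.93
BRL 636,656.93 × 3.4774 (sell BRL at bid) = ZAR 2,213,910.81
ZAR 2,213,910.81 × 7.7277 (sell ZAR at bid) = JPY 17,108,439

Net profit: JPY 238,439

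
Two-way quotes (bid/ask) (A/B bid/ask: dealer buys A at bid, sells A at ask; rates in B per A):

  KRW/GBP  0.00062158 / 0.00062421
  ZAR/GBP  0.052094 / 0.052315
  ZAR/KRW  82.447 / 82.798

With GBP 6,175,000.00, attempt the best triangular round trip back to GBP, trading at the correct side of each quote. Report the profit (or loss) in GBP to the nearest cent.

Net profit: GBP 49,064.71

Best loop GBP → KRW → ZAR → GBP:
GBP 6,175,000.00 ÷ 0.00062421 (buy KRW at ask) = KRW 9,892,504,125
KRW 9,892,504,125 ÷ 82.798 (buy ZAR at ask) = ZAR 119,477,573.43
ZAR 119,477,573.43 × 0.052094 (sell ZAR at bid) = GBP 6,224,064.71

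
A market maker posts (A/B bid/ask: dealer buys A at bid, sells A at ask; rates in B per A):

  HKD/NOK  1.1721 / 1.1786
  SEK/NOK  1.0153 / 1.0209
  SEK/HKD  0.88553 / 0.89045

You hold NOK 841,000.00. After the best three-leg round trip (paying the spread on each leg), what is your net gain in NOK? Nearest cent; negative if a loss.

Net profit: NOK 14,028.79

Best loop NOK → SEK → HKD → NOK:
NOK 841,000.00 ÷ 1.0209 (buy SEK at ask) = SEK 823,782.94
SEK 823,782.94 × 0.88553 (sell SEK at bid) = HKD 729,484.50
HKD 729,484.50 × 1.1721 (sell HKD at bid) = NOK 855,028.79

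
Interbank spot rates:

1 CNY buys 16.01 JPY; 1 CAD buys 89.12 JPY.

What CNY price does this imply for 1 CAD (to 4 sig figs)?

1 CAD × 89.12 = 89.12 JPY
89.12 JPY ÷ 16.01 = 5.56652 CNY

CAD/CNY = 5.567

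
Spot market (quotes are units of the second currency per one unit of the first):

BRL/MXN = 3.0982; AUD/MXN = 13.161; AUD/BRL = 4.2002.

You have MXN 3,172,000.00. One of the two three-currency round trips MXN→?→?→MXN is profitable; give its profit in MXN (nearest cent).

Profit: MXN 36,061.22

Profitable loop is MXN → BRL → AUD → MXN:
MXN 3,172,000.00 ÷ 3.0982 = BRL 1,023,820.28
BRL 1,023,820.28 ÷ 4.2002 = AUD 243,755.13
AUD 243,755.13 × 13.161 = MXN 3,208,061.22
Profit = MXN 3,208,061.22 − MXN 3,172,000.00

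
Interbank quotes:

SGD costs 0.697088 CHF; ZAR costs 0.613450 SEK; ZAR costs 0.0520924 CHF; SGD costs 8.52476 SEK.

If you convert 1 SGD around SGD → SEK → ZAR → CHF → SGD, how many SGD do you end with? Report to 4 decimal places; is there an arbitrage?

1.0385 (arbitrage exists)

Around SGD → SEK → ZAR → CHF → SGD: 1 × 8.52476 ÷ 0.613450 × 0.0520924 ÷ 0.697088 = 1.038460
Product > 1; profitable direction is SGD → SEK → ZAR → CHF → SGD.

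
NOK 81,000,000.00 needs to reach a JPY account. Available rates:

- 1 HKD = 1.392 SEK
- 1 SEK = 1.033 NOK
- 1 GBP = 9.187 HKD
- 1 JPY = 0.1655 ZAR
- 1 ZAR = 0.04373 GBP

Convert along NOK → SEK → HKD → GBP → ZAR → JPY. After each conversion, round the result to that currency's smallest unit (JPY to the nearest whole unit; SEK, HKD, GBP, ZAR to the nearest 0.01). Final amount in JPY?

JPY 847,216,237

NOK 81,000,000.00 ÷ 1.033 = SEK 78,412,391.09
SEK 78,412,391.09 ÷ 1.392 = HKD 56,330,740.73
HKD 56,330,740.73 ÷ 9.187 = GBP 6,131,570.78
GBP 6,131,570.78 ÷ 0.04373 = ZAR 140,214,287.22
ZAR 140,214,287.22 ÷ 0.1655 = JPY 847,216,237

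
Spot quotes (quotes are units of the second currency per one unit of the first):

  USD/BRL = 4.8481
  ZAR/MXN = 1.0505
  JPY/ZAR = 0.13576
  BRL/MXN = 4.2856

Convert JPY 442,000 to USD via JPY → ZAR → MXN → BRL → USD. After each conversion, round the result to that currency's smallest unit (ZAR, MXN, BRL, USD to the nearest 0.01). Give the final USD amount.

USD 3,033.94

JPY 442,000 × 0.13576 = ZAR 60,005.92
ZAR 60,005.92 × 1.0505 = MXN 63,036.22
MXN 63,036.22 ÷ 4.2856 = BRL 14,708.84
BRL 14,708.84 ÷ 4.8481 = USD 3,033.94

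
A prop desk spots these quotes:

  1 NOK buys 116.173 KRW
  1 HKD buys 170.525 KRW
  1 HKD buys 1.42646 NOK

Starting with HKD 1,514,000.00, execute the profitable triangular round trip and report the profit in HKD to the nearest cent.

Profit: HKD 43,934.27

Profitable loop is HKD → KRW → NOK → HKD:
HKD 1,514,000.00 × 170.525 = KRW 258,174,850
KRW 258,174,850 ÷ 116.173 = NOK 2,222,330.92
NOK 2,222,330.92 ÷ 1.42646 = HKD 1,557,934.27
Profit = HKD 1,557,934.27 − HKD 1,514,000.00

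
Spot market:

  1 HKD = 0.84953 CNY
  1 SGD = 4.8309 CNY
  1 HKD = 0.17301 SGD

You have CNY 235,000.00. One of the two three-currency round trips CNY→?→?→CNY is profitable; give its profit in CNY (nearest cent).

Profit: CNY 3,862.15

Profitable loop is CNY → SGD → HKD → CNY:
CNY 235,000.00 ÷ 4.8309 = SGD 48,645.18
SGD 48,645.18 ÷ 0.17301 = HKD 281,169.76
HKD 281,169.76 × 0.84953 = CNY 238,862.15
Profit = CNY 238,862.15 − CNY 235,000.00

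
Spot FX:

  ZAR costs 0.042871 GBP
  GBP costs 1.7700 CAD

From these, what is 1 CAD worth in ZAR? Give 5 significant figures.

CAD/ZAR = 13.178

1 CAD ÷ 1.7700 = 0.564972 GBP
0.564972 GBP ÷ 0.042871 = 13.1784 ZAR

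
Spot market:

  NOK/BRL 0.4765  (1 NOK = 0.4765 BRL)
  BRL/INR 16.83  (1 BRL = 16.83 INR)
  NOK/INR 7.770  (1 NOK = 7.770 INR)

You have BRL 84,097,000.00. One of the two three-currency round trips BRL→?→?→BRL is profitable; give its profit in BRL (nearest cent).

Profitable loop is BRL → INR → NOK → BRL:
BRL 84,097,000.00 × 16.83 = INR 1,415,352,510.00
INR 1,415,352,510.00 ÷ 7.770 = NOK 182,156,050.19
NOK 182,156,050.19 × 0.4765 = BRL 86,797,357.92
Profit = BRL 86,797,357.92 − BRL 84,097,000.00

Profit: BRL 2,700,357.92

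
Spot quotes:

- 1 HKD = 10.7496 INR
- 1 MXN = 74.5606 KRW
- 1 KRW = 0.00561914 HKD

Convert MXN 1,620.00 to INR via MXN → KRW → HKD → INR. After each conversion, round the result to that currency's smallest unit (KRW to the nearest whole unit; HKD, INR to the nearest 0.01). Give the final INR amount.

MXN 1,620.00 × 74.5606 = KRW 120,788
KRW 120,788 × 0.00561914 = HKD 678.72
HKD 678.72 × 10.7496 = INR 7,295.97

INR 7,295.97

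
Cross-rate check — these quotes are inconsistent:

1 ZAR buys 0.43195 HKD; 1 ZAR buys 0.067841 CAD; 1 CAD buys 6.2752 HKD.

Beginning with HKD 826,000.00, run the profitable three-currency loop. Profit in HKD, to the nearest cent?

Profit: HKD 12,095.89

Profitable loop is HKD → CAD → ZAR → HKD:
HKD 826,000.00 ÷ 6.2752 = CAD 131,629.27
CAD 131,629.27 ÷ 0.067841 = ZAR 1,940,261.36
ZAR 1,940,261.36 × 0.43195 = HKD 838,095.89
Profit = HKD 838,095.89 − HKD 826,000.00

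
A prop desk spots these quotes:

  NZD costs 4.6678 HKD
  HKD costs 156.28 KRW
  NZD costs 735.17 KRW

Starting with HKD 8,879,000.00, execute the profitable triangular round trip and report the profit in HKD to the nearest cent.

Profitable loop is HKD → NZD → KRW → HKD:
HKD 8,879,000.00 ÷ 4.6678 = NZD 1,902,180.90
NZD 1,902,180.90 × 735.17 = KRW 1,398,426,331
KRW 1,398,426,331 ÷ 156.28 = HKD 8,948,210.46
Profit = HKD 8,948,210.46 − HKD 8,879,000.00

Profit: HKD 69,210.46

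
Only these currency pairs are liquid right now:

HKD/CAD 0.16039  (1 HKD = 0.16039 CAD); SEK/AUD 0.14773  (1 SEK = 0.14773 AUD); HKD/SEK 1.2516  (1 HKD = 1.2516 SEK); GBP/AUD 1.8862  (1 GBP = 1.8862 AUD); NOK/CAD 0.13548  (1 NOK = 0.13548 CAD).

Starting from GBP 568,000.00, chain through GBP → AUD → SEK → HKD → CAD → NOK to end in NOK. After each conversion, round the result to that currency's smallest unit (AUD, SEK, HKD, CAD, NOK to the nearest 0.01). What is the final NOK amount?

NOK 6,859,681.06

GBP 568,000.00 × 1.8862 = AUD 1,071,361.60
AUD 1,071,361.60 ÷ 0.14773 = SEK 7,252,160.02
SEK 7,252,160.02 ÷ 1.2516 = HKD 5,794,311.30
HKD 5,794,311.30 × 0.16039 = CAD 929,349.59
CAD 929,349.59 ÷ 0.13548 = NOK 6,859,681.06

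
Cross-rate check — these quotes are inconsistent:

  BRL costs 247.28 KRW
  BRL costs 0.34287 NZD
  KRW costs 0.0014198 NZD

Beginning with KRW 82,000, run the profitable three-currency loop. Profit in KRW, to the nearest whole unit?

Profitable loop is KRW → NZD → BRL → KRW:
KRW 82,000 × 0.0014198 = NZD 116.42
NZD 116.42 ÷ 0.34287 = BRL 339.56
BRL 339.56 × 247.28 = KRW 83,965
Profit = KRW 83,965 − KRW 82,000

Profit: KRW 1,965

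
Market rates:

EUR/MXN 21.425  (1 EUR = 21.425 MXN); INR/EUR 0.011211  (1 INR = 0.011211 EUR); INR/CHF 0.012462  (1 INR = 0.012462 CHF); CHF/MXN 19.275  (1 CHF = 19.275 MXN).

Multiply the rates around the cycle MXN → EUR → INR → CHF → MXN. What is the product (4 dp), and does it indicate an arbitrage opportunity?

1.0000 (no arbitrage)

Around MXN → EUR → INR → CHF → MXN: 1 ÷ 21.425 ÷ 0.011211 × 0.012462 × 19.275 = 1.000039
Product ≈ 1 (deviation 0.004%, within rounding noise).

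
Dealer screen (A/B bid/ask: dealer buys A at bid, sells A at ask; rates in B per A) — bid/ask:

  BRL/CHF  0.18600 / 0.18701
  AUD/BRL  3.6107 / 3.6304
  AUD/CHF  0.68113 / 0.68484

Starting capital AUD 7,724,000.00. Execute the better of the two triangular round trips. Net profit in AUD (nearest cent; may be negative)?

Net profit: AUD 25,130.33

Best loop AUD → CHF → BRL → AUD:
AUD 7,724,000.00 × 0.68113 (sell AUD at bid) = CHF 5,261,048.12
CHF 5,261,048.12 ÷ 0.18701 (buy BRL at ask) = BRL 28,132,442.76
BRL 28,132,442.76 ÷ 3.6304 (buy AUD at ask) = AUD 7,749,130.33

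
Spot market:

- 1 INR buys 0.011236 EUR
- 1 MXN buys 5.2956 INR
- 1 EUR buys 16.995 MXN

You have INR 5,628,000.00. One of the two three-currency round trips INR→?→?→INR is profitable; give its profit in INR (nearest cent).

Profitable loop is INR → EUR → MXN → INR:
INR 5,628,000.00 × 0.011236 = EUR 63,236.21
EUR 63,236.21 × 16.995 = MXN 1,074,699.35
MXN 1,074,699.35 × 5.2956 = INR 5,691,177.90
Profit = INR 5,691,177.90 − INR 5,628,000.00

Profit: INR 63,177.90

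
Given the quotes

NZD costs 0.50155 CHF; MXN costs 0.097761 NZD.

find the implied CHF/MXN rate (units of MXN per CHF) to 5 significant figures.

1 CHF ÷ 0.50155 = 1.99382 NZD
1.99382 NZD ÷ 0.097761 = 20.3948 MXN

CHF/MXN = 20.395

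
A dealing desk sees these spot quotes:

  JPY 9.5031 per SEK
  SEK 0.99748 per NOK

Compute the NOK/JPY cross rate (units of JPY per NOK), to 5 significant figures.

NOK/JPY = 9.4792

1 NOK × 0.99748 = 0.99748 SEK
0.99748 SEK × 9.5031 = 9.47915 JPY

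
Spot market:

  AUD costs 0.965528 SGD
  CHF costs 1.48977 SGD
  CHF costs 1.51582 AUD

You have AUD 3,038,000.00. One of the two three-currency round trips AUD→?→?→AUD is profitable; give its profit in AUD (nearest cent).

Profit: AUD 54,391.62

Profitable loop is AUD → CHF → SGD → AUD:
AUD 3,038,000.00 ÷ 1.51582 = CHF 2,004,195.75
CHF 2,004,195.75 × 1.48977 = SGD 2,985,790.70
SGD 2,985,790.70 ÷ 0.965528 = AUD 3,092,391.62
Profit = AUD 3,092,391.62 − AUD 3,038,000.00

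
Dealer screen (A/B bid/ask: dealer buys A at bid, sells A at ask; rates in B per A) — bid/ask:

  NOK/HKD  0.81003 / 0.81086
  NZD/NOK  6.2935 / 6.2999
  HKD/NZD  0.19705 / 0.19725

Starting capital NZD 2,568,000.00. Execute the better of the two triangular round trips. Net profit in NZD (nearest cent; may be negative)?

Best loop NZD → NOK → HKD → NZD:
NZD 2,568,000.00 × 6.2935 (sell NZD at bid) = NOK 16,161,708.00
NOK 16,161,708.00 × 0.81003 (sell NOK at bid) = HKD 13,091,468.33
HKD 13,091,468.33 × 0.19705 (sell HKD at bid) = NZD 2,579,673.83

Net profit: NZD 11,673.83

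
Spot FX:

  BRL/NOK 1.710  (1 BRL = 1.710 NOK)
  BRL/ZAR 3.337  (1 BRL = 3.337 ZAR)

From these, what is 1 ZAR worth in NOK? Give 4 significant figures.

ZAR/NOK = 0.5124

1 ZAR ÷ 3.337 = 0.29967 BRL
0.29967 BRL × 1.710 = 0.512436 NOK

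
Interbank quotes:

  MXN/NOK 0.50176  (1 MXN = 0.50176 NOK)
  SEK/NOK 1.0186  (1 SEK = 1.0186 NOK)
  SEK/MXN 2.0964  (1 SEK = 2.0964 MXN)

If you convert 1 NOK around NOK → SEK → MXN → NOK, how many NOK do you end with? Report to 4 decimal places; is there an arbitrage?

1.0327 (arbitrage exists)

Around NOK → SEK → MXN → NOK: 1 ÷ 1.0186 × 2.0964 × 0.50176 = 1.032682
Product > 1; profitable direction is NOK → SEK → MXN → NOK.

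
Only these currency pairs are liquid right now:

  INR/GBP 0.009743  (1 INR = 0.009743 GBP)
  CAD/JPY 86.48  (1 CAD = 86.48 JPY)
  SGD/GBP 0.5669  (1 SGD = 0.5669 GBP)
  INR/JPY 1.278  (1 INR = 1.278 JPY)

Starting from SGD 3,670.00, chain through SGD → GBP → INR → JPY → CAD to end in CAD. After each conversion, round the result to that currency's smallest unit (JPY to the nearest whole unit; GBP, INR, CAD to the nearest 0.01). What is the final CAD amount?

SGD 3,670.00 × 0.5669 = GBP 2,080.52
GBP 2,080.52 ÷ 0.009743 = INR 213,539.98
INR 213,539.98 × 1.278 = JPY 272,904
JPY 272,904 ÷ 86.48 = CAD 3,155.69

CAD 3,155.69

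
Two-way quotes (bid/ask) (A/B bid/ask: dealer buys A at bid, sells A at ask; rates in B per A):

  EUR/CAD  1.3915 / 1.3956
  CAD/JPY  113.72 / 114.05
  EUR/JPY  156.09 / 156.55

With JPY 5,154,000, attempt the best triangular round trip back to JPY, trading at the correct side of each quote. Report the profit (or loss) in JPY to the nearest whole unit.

Best loop JPY → EUR → CAD → JPY:
JPY 5,154,000 ÷ 156.55 (buy EUR at ask) = EUR 32,922.39
EUR 32,922.39 × 1.3915 (sell EUR at bid) = CAD 45,811.50
CAD 45,811.50 × 113.72 (sell CAD at bid) = JPY 5,209,684

Net profit: JPY 55,684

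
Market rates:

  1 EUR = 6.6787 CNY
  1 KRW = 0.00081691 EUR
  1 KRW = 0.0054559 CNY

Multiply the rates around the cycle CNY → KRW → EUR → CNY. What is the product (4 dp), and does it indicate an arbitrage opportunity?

1.0000 (no arbitrage)

Around CNY → KRW → EUR → CNY: 1 ÷ 0.0054559 × 0.00081691 × 6.6787 = 0.999999
Product ≈ 1 (deviation 0.000%, within rounding noise).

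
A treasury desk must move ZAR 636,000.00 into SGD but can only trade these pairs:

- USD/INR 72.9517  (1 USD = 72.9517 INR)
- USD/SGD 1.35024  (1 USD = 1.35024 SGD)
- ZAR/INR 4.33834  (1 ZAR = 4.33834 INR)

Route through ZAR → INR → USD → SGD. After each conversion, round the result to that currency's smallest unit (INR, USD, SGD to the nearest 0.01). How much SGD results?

SGD 51,068.87

ZAR 636,000.00 × 4.33834 = INR 2,759,184.24
INR 2,759,184.24 ÷ 72.9517 = USD 37,822.07
USD 37,822.07 × 1.35024 = SGD 51,068.87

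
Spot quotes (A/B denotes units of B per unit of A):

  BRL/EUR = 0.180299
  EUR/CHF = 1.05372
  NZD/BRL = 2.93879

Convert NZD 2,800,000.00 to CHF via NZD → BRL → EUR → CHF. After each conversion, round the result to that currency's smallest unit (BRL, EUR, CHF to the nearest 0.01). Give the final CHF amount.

CHF 1,563,310.07

NZD 2,800,000.00 × 2.93879 = BRL 8,228,612.00
BRL 8,228,612.00 × 0.180299 = EUR 1,483,610.51
EUR 1,483,610.51 × 1.05372 = CHF 1,563,310.07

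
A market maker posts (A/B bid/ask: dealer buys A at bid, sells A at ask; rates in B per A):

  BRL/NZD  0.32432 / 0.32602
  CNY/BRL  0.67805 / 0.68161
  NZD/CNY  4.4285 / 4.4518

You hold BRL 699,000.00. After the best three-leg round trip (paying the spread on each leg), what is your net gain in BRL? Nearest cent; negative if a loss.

Best loop BRL → CNY → NZD → BRL:
BRL 699,000.00 ÷ 0.68161 (buy CNY at ask) = CNY 1,025,513.12
CNY 1,025,513.12 ÷ 4.4518 (buy NZD at ask) = NZD 230,359.21
NZD 230,359.21 ÷ 0.32602 (buy BRL at ask) = BRL 706,579.99

Net profit: BRL 7,579.99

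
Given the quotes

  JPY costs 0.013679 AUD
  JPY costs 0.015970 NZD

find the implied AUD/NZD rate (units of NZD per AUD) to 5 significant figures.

AUD/NZD = 1.1675

1 AUD ÷ 0.013679 = 73.1048 JPY
73.1048 JPY × 0.015970 = 1.16748 NZD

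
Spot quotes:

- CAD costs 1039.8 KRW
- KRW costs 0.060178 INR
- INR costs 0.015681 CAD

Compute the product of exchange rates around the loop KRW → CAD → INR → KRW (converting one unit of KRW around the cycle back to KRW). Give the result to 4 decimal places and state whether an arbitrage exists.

Around KRW → CAD → INR → KRW: 1 ÷ 1039.8 ÷ 0.015681 ÷ 0.060178 = 1.019151
Product > 1; profitable direction is KRW → CAD → INR → KRW.

1.0192 (arbitrage exists)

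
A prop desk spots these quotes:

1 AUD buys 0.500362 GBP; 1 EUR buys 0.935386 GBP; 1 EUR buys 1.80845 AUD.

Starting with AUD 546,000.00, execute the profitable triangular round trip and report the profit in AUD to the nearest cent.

Profitable loop is AUD → EUR → GBP → AUD:
AUD 546,000.00 ÷ 1.80845 = EUR 301,916.01
EUR 301,916.01 × 0.935386 = GBP 282,408.00
GBP 282,408.00 ÷ 0.500362 = AUD 564,407.38
Profit = AUD 564,407.38 − AUD 546,000.00

Profit: AUD 18,407.38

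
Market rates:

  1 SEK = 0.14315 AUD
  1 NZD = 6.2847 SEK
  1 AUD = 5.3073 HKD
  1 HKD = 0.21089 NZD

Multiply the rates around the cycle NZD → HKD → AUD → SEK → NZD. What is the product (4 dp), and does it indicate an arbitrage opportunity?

0.9931 (arbitrage exists)

Around NZD → HKD → AUD → SEK → NZD: 1 ÷ 0.21089 ÷ 5.3073 ÷ 0.14315 ÷ 6.2847 = 0.993103
Product < 1; profitable direction is NZD → SEK → AUD → HKD → NZD.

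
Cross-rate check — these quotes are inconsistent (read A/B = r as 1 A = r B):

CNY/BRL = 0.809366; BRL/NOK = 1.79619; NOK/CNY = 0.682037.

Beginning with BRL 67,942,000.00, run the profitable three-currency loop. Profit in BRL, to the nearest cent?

Profit: BRL 580,493.89

Profitable loop is BRL → CNY → NOK → BRL:
BRL 67,942,000.00 ÷ 0.809366 = CNY 83,944,717.22
CNY 83,944,717.22 ÷ 0.682037 = NOK 123,079,418.31
NOK 123,079,418.31 ÷ 1.79619 = BRL 68,522,493.89
Profit = BRL 68,522,493.89 − BRL 67,942,000.00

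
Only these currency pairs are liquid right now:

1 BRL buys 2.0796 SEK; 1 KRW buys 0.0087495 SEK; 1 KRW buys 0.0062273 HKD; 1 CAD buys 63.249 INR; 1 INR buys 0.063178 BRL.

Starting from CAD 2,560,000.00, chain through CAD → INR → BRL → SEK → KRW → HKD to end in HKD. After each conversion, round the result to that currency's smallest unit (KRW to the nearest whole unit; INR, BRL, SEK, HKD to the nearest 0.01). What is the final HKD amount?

HKD 15,141,045.47

CAD 2,560,000.00 × 63.249 = INR 161,917,440.00
INR 161,917,440.00 × 0.063178 = BRL 10,229,620.02
BRL 10,229,620.02 × 2.0796 = SEK 21,273,517.79
SEK 21,273,517.79 ÷ 0.0087495 = KRW 2,431,398,113
KRW 2,431,398,113 × 0.0062273 = HKD 15,141,045.47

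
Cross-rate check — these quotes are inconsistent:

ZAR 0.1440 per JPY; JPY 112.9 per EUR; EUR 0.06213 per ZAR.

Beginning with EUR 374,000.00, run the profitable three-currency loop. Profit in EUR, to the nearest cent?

Profitable loop is EUR → JPY → ZAR → EUR:
EUR 374,000.00 × 112.9 = JPY 42,224,600
JPY 42,224,600 × 0.1440 = ZAR 6,080,342.40
ZAR 6,080,342.40 × 0.06213 = EUR 377,771.67
Profit = EUR 377,771.67 − EUR 374,000.00

Profit: EUR 3,771.67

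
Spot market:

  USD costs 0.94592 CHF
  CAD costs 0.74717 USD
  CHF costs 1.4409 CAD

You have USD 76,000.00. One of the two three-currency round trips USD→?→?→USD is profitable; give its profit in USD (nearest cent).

Profit: USD 1,396.49

Profitable loop is USD → CHF → CAD → USD:
USD 76,000.00 × 0.94592 = CHF 71,889.92
CHF 71,889.92 × 1.4409 = CAD 103,586.19
CAD 103,586.19 × 0.74717 = USD 77,396.49
Profit = USD 77,396.49 − USD 76,000.00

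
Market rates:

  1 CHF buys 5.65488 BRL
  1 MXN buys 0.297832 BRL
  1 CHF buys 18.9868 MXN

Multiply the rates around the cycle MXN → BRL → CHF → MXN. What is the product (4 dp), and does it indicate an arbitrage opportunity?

Around MXN → BRL → CHF → MXN: 1 × 0.297832 ÷ 5.65488 × 18.9868 = 0.999999
Product ≈ 1 (deviation 0.000%, within rounding noise).

1.0000 (no arbitrage)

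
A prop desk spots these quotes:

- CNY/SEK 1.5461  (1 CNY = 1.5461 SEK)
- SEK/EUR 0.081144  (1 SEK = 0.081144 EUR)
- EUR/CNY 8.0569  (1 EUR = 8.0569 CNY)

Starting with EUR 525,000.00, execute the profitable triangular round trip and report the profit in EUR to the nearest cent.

Profitable loop is EUR → CNY → SEK → EUR:
EUR 525,000.00 × 8.0569 = CNY 4,229,872.50
CNY 4,229,872.50 × 1.5461 = SEK 6,539,805.87
SEK 6,539,805.87 × 0.081144 = EUR 530,666.01
Profit = EUR 530,666.01 − EUR 525,000.00

Profit: EUR 5,666.01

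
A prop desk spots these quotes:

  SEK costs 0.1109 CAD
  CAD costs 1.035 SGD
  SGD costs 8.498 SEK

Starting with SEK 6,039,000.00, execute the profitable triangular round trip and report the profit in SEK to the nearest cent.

Profitable loop is SEK → SGD → CAD → SEK:
SEK 6,039,000.00 ÷ 8.498 = SGD 710,637.80
SGD 710,637.80 ÷ 1.035 = CAD 686,606.57
CAD 686,606.57 ÷ 0.1109 = SEK 6,191,222.43
Profit = SEK 6,191,222.43 − SEK 6,039,000.00

Profit: SEK 152,222.43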